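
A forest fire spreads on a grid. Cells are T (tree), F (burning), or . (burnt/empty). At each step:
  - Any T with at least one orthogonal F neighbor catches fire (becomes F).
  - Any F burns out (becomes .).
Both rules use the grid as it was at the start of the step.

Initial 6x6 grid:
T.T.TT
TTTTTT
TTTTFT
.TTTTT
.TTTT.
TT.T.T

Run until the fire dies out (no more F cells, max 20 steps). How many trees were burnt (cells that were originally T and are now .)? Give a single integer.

Step 1: +4 fires, +1 burnt (F count now 4)
Step 2: +7 fires, +4 burnt (F count now 7)
Step 3: +5 fires, +7 burnt (F count now 5)
Step 4: +6 fires, +5 burnt (F count now 6)
Step 5: +2 fires, +6 burnt (F count now 2)
Step 6: +2 fires, +2 burnt (F count now 2)
Step 7: +1 fires, +2 burnt (F count now 1)
Step 8: +0 fires, +1 burnt (F count now 0)
Fire out after step 8
Initially T: 28, now '.': 35
Total burnt (originally-T cells now '.'): 27

Answer: 27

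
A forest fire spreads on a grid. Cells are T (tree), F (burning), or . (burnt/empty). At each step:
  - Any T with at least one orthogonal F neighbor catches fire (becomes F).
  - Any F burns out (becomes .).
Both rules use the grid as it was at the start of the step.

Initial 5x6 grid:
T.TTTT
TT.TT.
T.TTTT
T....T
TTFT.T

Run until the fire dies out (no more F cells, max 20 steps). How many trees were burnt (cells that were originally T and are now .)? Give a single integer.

Answer: 8

Derivation:
Step 1: +2 fires, +1 burnt (F count now 2)
Step 2: +1 fires, +2 burnt (F count now 1)
Step 3: +1 fires, +1 burnt (F count now 1)
Step 4: +1 fires, +1 burnt (F count now 1)
Step 5: +1 fires, +1 burnt (F count now 1)
Step 6: +2 fires, +1 burnt (F count now 2)
Step 7: +0 fires, +2 burnt (F count now 0)
Fire out after step 7
Initially T: 20, now '.': 18
Total burnt (originally-T cells now '.'): 8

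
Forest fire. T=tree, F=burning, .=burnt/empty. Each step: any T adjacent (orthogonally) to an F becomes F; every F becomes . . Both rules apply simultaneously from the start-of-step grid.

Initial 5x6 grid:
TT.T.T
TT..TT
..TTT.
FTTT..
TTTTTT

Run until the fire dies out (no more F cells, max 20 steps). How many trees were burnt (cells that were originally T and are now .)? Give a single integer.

Step 1: +2 fires, +1 burnt (F count now 2)
Step 2: +2 fires, +2 burnt (F count now 2)
Step 3: +3 fires, +2 burnt (F count now 3)
Step 4: +2 fires, +3 burnt (F count now 2)
Step 5: +2 fires, +2 burnt (F count now 2)
Step 6: +2 fires, +2 burnt (F count now 2)
Step 7: +1 fires, +2 burnt (F count now 1)
Step 8: +1 fires, +1 burnt (F count now 1)
Step 9: +0 fires, +1 burnt (F count now 0)
Fire out after step 9
Initially T: 20, now '.': 25
Total burnt (originally-T cells now '.'): 15

Answer: 15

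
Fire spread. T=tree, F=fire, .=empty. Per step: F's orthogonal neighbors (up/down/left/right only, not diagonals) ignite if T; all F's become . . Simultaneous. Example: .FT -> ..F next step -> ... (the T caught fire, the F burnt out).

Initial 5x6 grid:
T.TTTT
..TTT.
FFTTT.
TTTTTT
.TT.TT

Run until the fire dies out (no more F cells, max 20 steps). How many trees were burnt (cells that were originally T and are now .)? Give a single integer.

Step 1: +3 fires, +2 burnt (F count now 3)
Step 2: +4 fires, +3 burnt (F count now 4)
Step 3: +5 fires, +4 burnt (F count now 5)
Step 4: +3 fires, +5 burnt (F count now 3)
Step 5: +3 fires, +3 burnt (F count now 3)
Step 6: +2 fires, +3 burnt (F count now 2)
Step 7: +0 fires, +2 burnt (F count now 0)
Fire out after step 7
Initially T: 21, now '.': 29
Total burnt (originally-T cells now '.'): 20

Answer: 20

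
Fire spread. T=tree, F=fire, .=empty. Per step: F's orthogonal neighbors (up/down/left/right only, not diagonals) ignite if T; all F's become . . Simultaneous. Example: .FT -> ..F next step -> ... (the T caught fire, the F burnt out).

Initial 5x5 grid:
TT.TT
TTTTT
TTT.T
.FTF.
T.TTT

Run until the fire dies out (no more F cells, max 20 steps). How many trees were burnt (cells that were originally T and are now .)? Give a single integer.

Step 1: +3 fires, +2 burnt (F count now 3)
Step 2: +5 fires, +3 burnt (F count now 5)
Step 3: +3 fires, +5 burnt (F count now 3)
Step 4: +2 fires, +3 burnt (F count now 2)
Step 5: +2 fires, +2 burnt (F count now 2)
Step 6: +2 fires, +2 burnt (F count now 2)
Step 7: +0 fires, +2 burnt (F count now 0)
Fire out after step 7
Initially T: 18, now '.': 24
Total burnt (originally-T cells now '.'): 17

Answer: 17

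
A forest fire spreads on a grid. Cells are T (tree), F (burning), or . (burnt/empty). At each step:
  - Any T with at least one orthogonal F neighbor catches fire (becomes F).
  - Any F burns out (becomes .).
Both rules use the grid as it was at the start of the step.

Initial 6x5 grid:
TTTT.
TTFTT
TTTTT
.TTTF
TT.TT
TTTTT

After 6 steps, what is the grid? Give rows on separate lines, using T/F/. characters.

Step 1: 7 trees catch fire, 2 burn out
  TTFT.
  TF.FT
  TTFTF
  .TTF.
  TT.TF
  TTTTT
Step 2: 9 trees catch fire, 7 burn out
  TF.F.
  F...F
  TF.F.
  .TF..
  TT.F.
  TTTTF
Step 3: 4 trees catch fire, 9 burn out
  F....
  .....
  F....
  .F...
  TT...
  TTTF.
Step 4: 2 trees catch fire, 4 burn out
  .....
  .....
  .....
  .....
  TF...
  TTF..
Step 5: 2 trees catch fire, 2 burn out
  .....
  .....
  .....
  .....
  F....
  TF...
Step 6: 1 trees catch fire, 2 burn out
  .....
  .....
  .....
  .....
  .....
  F....

.....
.....
.....
.....
.....
F....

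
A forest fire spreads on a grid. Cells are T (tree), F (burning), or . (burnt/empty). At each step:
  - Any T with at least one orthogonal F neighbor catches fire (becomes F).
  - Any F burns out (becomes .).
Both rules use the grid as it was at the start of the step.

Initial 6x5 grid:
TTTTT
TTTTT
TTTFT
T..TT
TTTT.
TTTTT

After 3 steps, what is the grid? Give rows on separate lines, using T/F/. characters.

Step 1: 4 trees catch fire, 1 burn out
  TTTTT
  TTTFT
  TTF.F
  T..FT
  TTTT.
  TTTTT
Step 2: 6 trees catch fire, 4 burn out
  TTTFT
  TTF.F
  TF...
  T...F
  TTTF.
  TTTTT
Step 3: 6 trees catch fire, 6 burn out
  TTF.F
  TF...
  F....
  T....
  TTF..
  TTTFT

TTF.F
TF...
F....
T....
TTF..
TTTFT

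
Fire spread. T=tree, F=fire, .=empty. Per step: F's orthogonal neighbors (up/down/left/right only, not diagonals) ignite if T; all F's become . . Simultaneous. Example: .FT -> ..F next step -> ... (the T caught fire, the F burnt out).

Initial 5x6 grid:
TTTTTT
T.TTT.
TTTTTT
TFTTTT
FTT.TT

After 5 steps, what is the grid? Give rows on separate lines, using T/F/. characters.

Step 1: 4 trees catch fire, 2 burn out
  TTTTTT
  T.TTT.
  TFTTTT
  F.FTTT
  .FT.TT
Step 2: 4 trees catch fire, 4 burn out
  TTTTTT
  T.TTT.
  F.FTTT
  ...FTT
  ..F.TT
Step 3: 4 trees catch fire, 4 burn out
  TTTTTT
  F.FTT.
  ...FTT
  ....FT
  ....TT
Step 4: 6 trees catch fire, 4 burn out
  FTFTTT
  ...FT.
  ....FT
  .....F
  ....FT
Step 5: 5 trees catch fire, 6 burn out
  .F.FTT
  ....F.
  .....F
  ......
  .....F

.F.FTT
....F.
.....F
......
.....F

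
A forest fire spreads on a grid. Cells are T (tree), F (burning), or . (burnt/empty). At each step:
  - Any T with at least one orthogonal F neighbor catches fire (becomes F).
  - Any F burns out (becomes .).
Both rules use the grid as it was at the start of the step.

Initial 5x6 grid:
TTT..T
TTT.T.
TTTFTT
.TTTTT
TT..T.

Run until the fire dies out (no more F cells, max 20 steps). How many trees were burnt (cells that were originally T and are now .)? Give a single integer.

Answer: 20

Derivation:
Step 1: +3 fires, +1 burnt (F count now 3)
Step 2: +6 fires, +3 burnt (F count now 6)
Step 3: +6 fires, +6 burnt (F count now 6)
Step 4: +3 fires, +6 burnt (F count now 3)
Step 5: +2 fires, +3 burnt (F count now 2)
Step 6: +0 fires, +2 burnt (F count now 0)
Fire out after step 6
Initially T: 21, now '.': 29
Total burnt (originally-T cells now '.'): 20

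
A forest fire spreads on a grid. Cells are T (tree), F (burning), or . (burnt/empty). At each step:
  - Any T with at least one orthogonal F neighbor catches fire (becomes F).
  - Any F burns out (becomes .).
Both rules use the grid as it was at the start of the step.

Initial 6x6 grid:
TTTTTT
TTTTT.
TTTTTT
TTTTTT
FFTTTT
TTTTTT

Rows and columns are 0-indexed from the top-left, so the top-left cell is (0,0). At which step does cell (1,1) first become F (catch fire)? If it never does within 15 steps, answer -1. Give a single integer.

Step 1: cell (1,1)='T' (+5 fires, +2 burnt)
Step 2: cell (1,1)='T' (+5 fires, +5 burnt)
Step 3: cell (1,1)='F' (+6 fires, +5 burnt)
  -> target ignites at step 3
Step 4: cell (1,1)='.' (+7 fires, +6 burnt)
Step 5: cell (1,1)='.' (+5 fires, +7 burnt)
Step 6: cell (1,1)='.' (+3 fires, +5 burnt)
Step 7: cell (1,1)='.' (+1 fires, +3 burnt)
Step 8: cell (1,1)='.' (+1 fires, +1 burnt)
Step 9: cell (1,1)='.' (+0 fires, +1 burnt)
  fire out at step 9

3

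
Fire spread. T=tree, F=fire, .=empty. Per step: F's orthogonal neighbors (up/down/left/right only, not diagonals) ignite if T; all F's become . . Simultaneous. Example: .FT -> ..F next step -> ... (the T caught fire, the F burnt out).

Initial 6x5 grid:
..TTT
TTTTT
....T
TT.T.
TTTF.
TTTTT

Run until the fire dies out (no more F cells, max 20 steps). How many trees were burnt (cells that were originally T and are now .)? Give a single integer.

Step 1: +3 fires, +1 burnt (F count now 3)
Step 2: +3 fires, +3 burnt (F count now 3)
Step 3: +3 fires, +3 burnt (F count now 3)
Step 4: +2 fires, +3 burnt (F count now 2)
Step 5: +0 fires, +2 burnt (F count now 0)
Fire out after step 5
Initially T: 20, now '.': 21
Total burnt (originally-T cells now '.'): 11

Answer: 11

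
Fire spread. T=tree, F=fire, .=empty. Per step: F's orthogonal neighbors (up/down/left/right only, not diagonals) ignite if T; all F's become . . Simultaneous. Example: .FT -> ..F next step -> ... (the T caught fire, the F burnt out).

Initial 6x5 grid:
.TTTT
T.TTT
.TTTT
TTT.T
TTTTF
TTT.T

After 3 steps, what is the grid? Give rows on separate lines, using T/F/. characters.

Step 1: 3 trees catch fire, 1 burn out
  .TTTT
  T.TTT
  .TTTT
  TTT.F
  TTTF.
  TTT.F
Step 2: 2 trees catch fire, 3 burn out
  .TTTT
  T.TTT
  .TTTF
  TTT..
  TTF..
  TTT..
Step 3: 5 trees catch fire, 2 burn out
  .TTTT
  T.TTF
  .TTF.
  TTF..
  TF...
  TTF..

.TTTT
T.TTF
.TTF.
TTF..
TF...
TTF..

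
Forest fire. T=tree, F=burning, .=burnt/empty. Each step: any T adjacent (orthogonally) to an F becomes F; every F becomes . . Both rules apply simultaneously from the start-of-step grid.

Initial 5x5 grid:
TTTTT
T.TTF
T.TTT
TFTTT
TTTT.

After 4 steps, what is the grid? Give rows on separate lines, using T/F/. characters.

Step 1: 6 trees catch fire, 2 burn out
  TTTTF
  T.TF.
  T.TTF
  F.FTT
  TFTT.
Step 2: 9 trees catch fire, 6 burn out
  TTTF.
  T.F..
  F.FF.
  ...FF
  F.FT.
Step 3: 3 trees catch fire, 9 burn out
  TTF..
  F....
  .....
  .....
  ...F.
Step 4: 2 trees catch fire, 3 burn out
  FF...
  .....
  .....
  .....
  .....

FF...
.....
.....
.....
.....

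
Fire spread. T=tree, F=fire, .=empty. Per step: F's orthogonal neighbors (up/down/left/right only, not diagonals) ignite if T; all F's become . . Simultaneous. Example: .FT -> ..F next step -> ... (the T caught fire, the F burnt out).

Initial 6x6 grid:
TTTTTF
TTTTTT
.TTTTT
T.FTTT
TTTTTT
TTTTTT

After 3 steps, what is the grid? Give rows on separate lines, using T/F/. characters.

Step 1: 5 trees catch fire, 2 burn out
  TTTTF.
  TTTTTF
  .TFTTT
  T..FTT
  TTFTTT
  TTTTTT
Step 2: 10 trees catch fire, 5 burn out
  TTTF..
  TTFTF.
  .F.FTF
  T...FT
  TF.FTT
  TTFTTT
Step 3: 9 trees catch fire, 10 burn out
  TTF...
  TF.F..
  ....F.
  T....F
  F...FT
  TF.FTT

TTF...
TF.F..
....F.
T....F
F...FT
TF.FTT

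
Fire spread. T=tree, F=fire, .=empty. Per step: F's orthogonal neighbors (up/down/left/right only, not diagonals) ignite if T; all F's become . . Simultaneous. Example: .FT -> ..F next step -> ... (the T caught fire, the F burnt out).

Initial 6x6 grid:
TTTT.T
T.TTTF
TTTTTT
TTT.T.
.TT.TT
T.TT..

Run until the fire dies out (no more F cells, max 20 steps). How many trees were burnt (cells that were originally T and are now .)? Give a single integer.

Step 1: +3 fires, +1 burnt (F count now 3)
Step 2: +2 fires, +3 burnt (F count now 2)
Step 3: +4 fires, +2 burnt (F count now 4)
Step 4: +3 fires, +4 burnt (F count now 3)
Step 5: +4 fires, +3 burnt (F count now 4)
Step 6: +4 fires, +4 burnt (F count now 4)
Step 7: +4 fires, +4 burnt (F count now 4)
Step 8: +1 fires, +4 burnt (F count now 1)
Step 9: +0 fires, +1 burnt (F count now 0)
Fire out after step 9
Initially T: 26, now '.': 35
Total burnt (originally-T cells now '.'): 25

Answer: 25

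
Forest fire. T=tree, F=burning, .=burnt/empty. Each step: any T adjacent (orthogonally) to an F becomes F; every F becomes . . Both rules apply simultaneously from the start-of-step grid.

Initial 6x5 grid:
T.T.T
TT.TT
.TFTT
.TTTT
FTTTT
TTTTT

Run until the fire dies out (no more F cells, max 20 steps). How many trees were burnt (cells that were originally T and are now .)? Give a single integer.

Answer: 22

Derivation:
Step 1: +5 fires, +2 burnt (F count now 5)
Step 2: +7 fires, +5 burnt (F count now 7)
Step 3: +5 fires, +7 burnt (F count now 5)
Step 4: +4 fires, +5 burnt (F count now 4)
Step 5: +1 fires, +4 burnt (F count now 1)
Step 6: +0 fires, +1 burnt (F count now 0)
Fire out after step 6
Initially T: 23, now '.': 29
Total burnt (originally-T cells now '.'): 22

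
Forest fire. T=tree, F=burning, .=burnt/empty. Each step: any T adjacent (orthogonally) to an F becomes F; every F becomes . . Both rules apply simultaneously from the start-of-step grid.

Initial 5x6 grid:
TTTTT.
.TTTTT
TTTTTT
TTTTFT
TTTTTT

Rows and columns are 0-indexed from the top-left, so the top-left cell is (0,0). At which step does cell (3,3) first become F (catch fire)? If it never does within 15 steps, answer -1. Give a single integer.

Step 1: cell (3,3)='F' (+4 fires, +1 burnt)
  -> target ignites at step 1
Step 2: cell (3,3)='.' (+6 fires, +4 burnt)
Step 3: cell (3,3)='.' (+6 fires, +6 burnt)
Step 4: cell (3,3)='.' (+5 fires, +6 burnt)
Step 5: cell (3,3)='.' (+4 fires, +5 burnt)
Step 6: cell (3,3)='.' (+1 fires, +4 burnt)
Step 7: cell (3,3)='.' (+1 fires, +1 burnt)
Step 8: cell (3,3)='.' (+0 fires, +1 burnt)
  fire out at step 8

1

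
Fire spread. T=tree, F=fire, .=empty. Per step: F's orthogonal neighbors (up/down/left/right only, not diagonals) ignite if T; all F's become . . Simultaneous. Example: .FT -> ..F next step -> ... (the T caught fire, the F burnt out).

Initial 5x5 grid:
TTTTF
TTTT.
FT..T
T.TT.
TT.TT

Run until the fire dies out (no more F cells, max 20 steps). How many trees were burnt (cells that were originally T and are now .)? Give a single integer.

Step 1: +4 fires, +2 burnt (F count now 4)
Step 2: +5 fires, +4 burnt (F count now 5)
Step 3: +3 fires, +5 burnt (F count now 3)
Step 4: +0 fires, +3 burnt (F count now 0)
Fire out after step 4
Initially T: 17, now '.': 20
Total burnt (originally-T cells now '.'): 12

Answer: 12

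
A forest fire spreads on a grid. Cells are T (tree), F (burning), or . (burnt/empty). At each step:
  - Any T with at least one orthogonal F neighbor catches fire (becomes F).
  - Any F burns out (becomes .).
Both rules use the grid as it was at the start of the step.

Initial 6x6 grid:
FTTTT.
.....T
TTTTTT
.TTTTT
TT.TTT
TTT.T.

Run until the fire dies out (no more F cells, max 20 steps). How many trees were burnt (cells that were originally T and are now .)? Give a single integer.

Answer: 4

Derivation:
Step 1: +1 fires, +1 burnt (F count now 1)
Step 2: +1 fires, +1 burnt (F count now 1)
Step 3: +1 fires, +1 burnt (F count now 1)
Step 4: +1 fires, +1 burnt (F count now 1)
Step 5: +0 fires, +1 burnt (F count now 0)
Fire out after step 5
Initially T: 25, now '.': 15
Total burnt (originally-T cells now '.'): 4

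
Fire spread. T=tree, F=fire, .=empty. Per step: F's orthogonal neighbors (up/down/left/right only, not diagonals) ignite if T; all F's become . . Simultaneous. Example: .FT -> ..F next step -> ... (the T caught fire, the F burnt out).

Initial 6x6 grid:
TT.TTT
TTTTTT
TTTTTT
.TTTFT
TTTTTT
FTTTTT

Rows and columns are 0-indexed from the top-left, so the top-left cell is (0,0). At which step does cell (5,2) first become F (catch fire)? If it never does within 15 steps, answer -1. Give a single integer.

Step 1: cell (5,2)='T' (+6 fires, +2 burnt)
Step 2: cell (5,2)='F' (+9 fires, +6 burnt)
  -> target ignites at step 2
Step 3: cell (5,2)='.' (+8 fires, +9 burnt)
Step 4: cell (5,2)='.' (+4 fires, +8 burnt)
Step 5: cell (5,2)='.' (+2 fires, +4 burnt)
Step 6: cell (5,2)='.' (+2 fires, +2 burnt)
Step 7: cell (5,2)='.' (+1 fires, +2 burnt)
Step 8: cell (5,2)='.' (+0 fires, +1 burnt)
  fire out at step 8

2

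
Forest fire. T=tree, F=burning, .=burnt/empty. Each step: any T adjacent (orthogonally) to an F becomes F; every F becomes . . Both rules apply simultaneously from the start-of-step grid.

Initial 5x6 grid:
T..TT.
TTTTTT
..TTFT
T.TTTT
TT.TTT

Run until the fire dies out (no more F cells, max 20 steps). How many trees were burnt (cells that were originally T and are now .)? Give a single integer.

Answer: 19

Derivation:
Step 1: +4 fires, +1 burnt (F count now 4)
Step 2: +7 fires, +4 burnt (F count now 7)
Step 3: +5 fires, +7 burnt (F count now 5)
Step 4: +1 fires, +5 burnt (F count now 1)
Step 5: +1 fires, +1 burnt (F count now 1)
Step 6: +1 fires, +1 burnt (F count now 1)
Step 7: +0 fires, +1 burnt (F count now 0)
Fire out after step 7
Initially T: 22, now '.': 27
Total burnt (originally-T cells now '.'): 19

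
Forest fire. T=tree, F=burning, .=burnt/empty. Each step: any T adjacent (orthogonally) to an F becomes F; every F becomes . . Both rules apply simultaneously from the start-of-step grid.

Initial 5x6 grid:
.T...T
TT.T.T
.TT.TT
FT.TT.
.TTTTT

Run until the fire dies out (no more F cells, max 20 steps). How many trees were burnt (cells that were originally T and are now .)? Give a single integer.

Answer: 17

Derivation:
Step 1: +1 fires, +1 burnt (F count now 1)
Step 2: +2 fires, +1 burnt (F count now 2)
Step 3: +3 fires, +2 burnt (F count now 3)
Step 4: +3 fires, +3 burnt (F count now 3)
Step 5: +2 fires, +3 burnt (F count now 2)
Step 6: +2 fires, +2 burnt (F count now 2)
Step 7: +1 fires, +2 burnt (F count now 1)
Step 8: +1 fires, +1 burnt (F count now 1)
Step 9: +1 fires, +1 burnt (F count now 1)
Step 10: +1 fires, +1 burnt (F count now 1)
Step 11: +0 fires, +1 burnt (F count now 0)
Fire out after step 11
Initially T: 18, now '.': 29
Total burnt (originally-T cells now '.'): 17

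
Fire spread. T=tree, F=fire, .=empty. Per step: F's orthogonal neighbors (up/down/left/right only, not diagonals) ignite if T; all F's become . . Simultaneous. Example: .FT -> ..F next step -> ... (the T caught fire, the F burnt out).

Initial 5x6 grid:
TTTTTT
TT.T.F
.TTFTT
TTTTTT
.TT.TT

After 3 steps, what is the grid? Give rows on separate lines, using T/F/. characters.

Step 1: 6 trees catch fire, 2 burn out
  TTTTTF
  TT.F..
  .TF.FF
  TTTFTT
  .TT.TT
Step 2: 6 trees catch fire, 6 burn out
  TTTFF.
  TT....
  .F....
  TTF.FF
  .TT.TT
Step 3: 6 trees catch fire, 6 burn out
  TTF...
  TF....
  ......
  TF....
  .TF.FF

TTF...
TF....
......
TF....
.TF.FF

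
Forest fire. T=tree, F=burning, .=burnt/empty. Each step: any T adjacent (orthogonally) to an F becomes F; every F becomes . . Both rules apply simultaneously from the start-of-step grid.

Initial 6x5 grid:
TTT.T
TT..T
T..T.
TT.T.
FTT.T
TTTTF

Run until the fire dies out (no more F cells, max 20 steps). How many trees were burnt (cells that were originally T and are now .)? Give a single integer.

Step 1: +5 fires, +2 burnt (F count now 5)
Step 2: +5 fires, +5 burnt (F count now 5)
Step 3: +1 fires, +5 burnt (F count now 1)
Step 4: +2 fires, +1 burnt (F count now 2)
Step 5: +1 fires, +2 burnt (F count now 1)
Step 6: +1 fires, +1 burnt (F count now 1)
Step 7: +0 fires, +1 burnt (F count now 0)
Fire out after step 7
Initially T: 19, now '.': 26
Total burnt (originally-T cells now '.'): 15

Answer: 15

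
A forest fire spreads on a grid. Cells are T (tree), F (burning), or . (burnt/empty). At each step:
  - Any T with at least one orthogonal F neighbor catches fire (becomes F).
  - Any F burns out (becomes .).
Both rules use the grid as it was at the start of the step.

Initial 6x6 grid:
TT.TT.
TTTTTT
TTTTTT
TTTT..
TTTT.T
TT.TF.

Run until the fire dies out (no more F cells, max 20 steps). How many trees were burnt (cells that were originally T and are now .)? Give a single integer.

Step 1: +1 fires, +1 burnt (F count now 1)
Step 2: +1 fires, +1 burnt (F count now 1)
Step 3: +2 fires, +1 burnt (F count now 2)
Step 4: +3 fires, +2 burnt (F count now 3)
Step 5: +6 fires, +3 burnt (F count now 6)
Step 6: +7 fires, +6 burnt (F count now 7)
Step 7: +4 fires, +7 burnt (F count now 4)
Step 8: +2 fires, +4 burnt (F count now 2)
Step 9: +1 fires, +2 burnt (F count now 1)
Step 10: +0 fires, +1 burnt (F count now 0)
Fire out after step 10
Initially T: 28, now '.': 35
Total burnt (originally-T cells now '.'): 27

Answer: 27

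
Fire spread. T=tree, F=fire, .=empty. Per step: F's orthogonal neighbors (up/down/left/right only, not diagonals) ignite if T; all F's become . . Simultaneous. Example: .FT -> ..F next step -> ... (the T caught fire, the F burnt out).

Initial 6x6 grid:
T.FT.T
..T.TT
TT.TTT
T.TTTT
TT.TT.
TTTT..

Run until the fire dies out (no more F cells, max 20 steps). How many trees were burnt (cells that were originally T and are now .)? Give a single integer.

Step 1: +2 fires, +1 burnt (F count now 2)
Step 2: +0 fires, +2 burnt (F count now 0)
Fire out after step 2
Initially T: 24, now '.': 14
Total burnt (originally-T cells now '.'): 2

Answer: 2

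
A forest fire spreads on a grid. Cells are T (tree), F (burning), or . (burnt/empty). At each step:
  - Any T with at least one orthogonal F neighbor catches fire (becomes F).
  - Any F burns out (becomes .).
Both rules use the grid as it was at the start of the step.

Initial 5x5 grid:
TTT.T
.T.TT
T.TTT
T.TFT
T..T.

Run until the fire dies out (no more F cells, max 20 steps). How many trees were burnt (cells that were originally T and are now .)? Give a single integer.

Step 1: +4 fires, +1 burnt (F count now 4)
Step 2: +3 fires, +4 burnt (F count now 3)
Step 3: +1 fires, +3 burnt (F count now 1)
Step 4: +1 fires, +1 burnt (F count now 1)
Step 5: +0 fires, +1 burnt (F count now 0)
Fire out after step 5
Initially T: 16, now '.': 18
Total burnt (originally-T cells now '.'): 9

Answer: 9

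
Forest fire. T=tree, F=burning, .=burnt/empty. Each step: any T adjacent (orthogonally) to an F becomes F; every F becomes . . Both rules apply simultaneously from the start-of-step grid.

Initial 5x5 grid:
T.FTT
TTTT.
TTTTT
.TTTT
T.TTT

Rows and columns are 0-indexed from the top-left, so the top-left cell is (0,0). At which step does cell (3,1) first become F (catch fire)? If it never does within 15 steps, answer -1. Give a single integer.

Step 1: cell (3,1)='T' (+2 fires, +1 burnt)
Step 2: cell (3,1)='T' (+4 fires, +2 burnt)
Step 3: cell (3,1)='T' (+4 fires, +4 burnt)
Step 4: cell (3,1)='F' (+6 fires, +4 burnt)
  -> target ignites at step 4
Step 5: cell (3,1)='.' (+2 fires, +6 burnt)
Step 6: cell (3,1)='.' (+1 fires, +2 burnt)
Step 7: cell (3,1)='.' (+0 fires, +1 burnt)
  fire out at step 7

4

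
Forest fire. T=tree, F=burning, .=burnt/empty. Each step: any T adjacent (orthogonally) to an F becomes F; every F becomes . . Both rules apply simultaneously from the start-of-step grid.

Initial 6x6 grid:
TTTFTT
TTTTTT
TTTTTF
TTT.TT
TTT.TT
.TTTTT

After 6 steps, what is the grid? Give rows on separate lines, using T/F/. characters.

Step 1: 6 trees catch fire, 2 burn out
  TTF.FT
  TTTFTF
  TTTTF.
  TTT.TF
  TTT.TT
  .TTTTT
Step 2: 7 trees catch fire, 6 burn out
  TF...F
  TTF.F.
  TTTF..
  TTT.F.
  TTT.TF
  .TTTTT
Step 3: 5 trees catch fire, 7 burn out
  F.....
  TF....
  TTF...
  TTT...
  TTT.F.
  .TTTTF
Step 4: 4 trees catch fire, 5 burn out
  ......
  F.....
  TF....
  TTF...
  TTT...
  .TTTF.
Step 5: 4 trees catch fire, 4 burn out
  ......
  ......
  F.....
  TF....
  TTF...
  .TTF..
Step 6: 3 trees catch fire, 4 burn out
  ......
  ......
  ......
  F.....
  TF....
  .TF...

......
......
......
F.....
TF....
.TF...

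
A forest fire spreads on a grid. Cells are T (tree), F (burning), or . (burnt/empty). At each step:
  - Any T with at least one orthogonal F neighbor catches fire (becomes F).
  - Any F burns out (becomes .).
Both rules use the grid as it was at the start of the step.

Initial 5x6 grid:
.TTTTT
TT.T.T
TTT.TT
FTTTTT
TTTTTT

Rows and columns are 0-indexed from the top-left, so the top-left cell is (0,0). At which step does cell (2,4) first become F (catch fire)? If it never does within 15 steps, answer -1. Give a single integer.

Step 1: cell (2,4)='T' (+3 fires, +1 burnt)
Step 2: cell (2,4)='T' (+4 fires, +3 burnt)
Step 3: cell (2,4)='T' (+4 fires, +4 burnt)
Step 4: cell (2,4)='T' (+3 fires, +4 burnt)
Step 5: cell (2,4)='F' (+4 fires, +3 burnt)
  -> target ignites at step 5
Step 6: cell (2,4)='.' (+3 fires, +4 burnt)
Step 7: cell (2,4)='.' (+3 fires, +3 burnt)
Step 8: cell (2,4)='.' (+1 fires, +3 burnt)
Step 9: cell (2,4)='.' (+0 fires, +1 burnt)
  fire out at step 9

5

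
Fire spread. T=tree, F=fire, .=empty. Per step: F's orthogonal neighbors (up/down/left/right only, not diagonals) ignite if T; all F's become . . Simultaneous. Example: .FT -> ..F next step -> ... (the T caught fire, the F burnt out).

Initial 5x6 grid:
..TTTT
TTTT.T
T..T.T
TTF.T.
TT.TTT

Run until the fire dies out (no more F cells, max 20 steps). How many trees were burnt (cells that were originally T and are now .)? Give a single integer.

Answer: 16

Derivation:
Step 1: +1 fires, +1 burnt (F count now 1)
Step 2: +2 fires, +1 burnt (F count now 2)
Step 3: +2 fires, +2 burnt (F count now 2)
Step 4: +1 fires, +2 burnt (F count now 1)
Step 5: +1 fires, +1 burnt (F count now 1)
Step 6: +1 fires, +1 burnt (F count now 1)
Step 7: +2 fires, +1 burnt (F count now 2)
Step 8: +2 fires, +2 burnt (F count now 2)
Step 9: +1 fires, +2 burnt (F count now 1)
Step 10: +1 fires, +1 burnt (F count now 1)
Step 11: +1 fires, +1 burnt (F count now 1)
Step 12: +1 fires, +1 burnt (F count now 1)
Step 13: +0 fires, +1 burnt (F count now 0)
Fire out after step 13
Initially T: 20, now '.': 26
Total burnt (originally-T cells now '.'): 16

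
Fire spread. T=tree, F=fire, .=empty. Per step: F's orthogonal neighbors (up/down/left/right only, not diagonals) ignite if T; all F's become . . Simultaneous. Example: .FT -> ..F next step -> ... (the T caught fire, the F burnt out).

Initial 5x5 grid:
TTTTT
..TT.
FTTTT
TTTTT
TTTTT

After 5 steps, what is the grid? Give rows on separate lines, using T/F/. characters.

Step 1: 2 trees catch fire, 1 burn out
  TTTTT
  ..TT.
  .FTTT
  FTTTT
  TTTTT
Step 2: 3 trees catch fire, 2 burn out
  TTTTT
  ..TT.
  ..FTT
  .FTTT
  FTTTT
Step 3: 4 trees catch fire, 3 burn out
  TTTTT
  ..FT.
  ...FT
  ..FTT
  .FTTT
Step 4: 5 trees catch fire, 4 burn out
  TTFTT
  ...F.
  ....F
  ...FT
  ..FTT
Step 5: 4 trees catch fire, 5 burn out
  TF.FT
  .....
  .....
  ....F
  ...FT

TF.FT
.....
.....
....F
...FT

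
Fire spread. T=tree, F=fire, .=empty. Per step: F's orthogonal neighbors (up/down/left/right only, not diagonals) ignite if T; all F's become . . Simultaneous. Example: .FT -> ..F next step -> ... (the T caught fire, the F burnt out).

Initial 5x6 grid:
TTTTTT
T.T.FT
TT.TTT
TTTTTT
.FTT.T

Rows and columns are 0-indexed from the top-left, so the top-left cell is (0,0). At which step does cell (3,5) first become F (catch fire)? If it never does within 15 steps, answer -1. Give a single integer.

Step 1: cell (3,5)='T' (+5 fires, +2 burnt)
Step 2: cell (3,5)='T' (+9 fires, +5 burnt)
Step 3: cell (3,5)='F' (+4 fires, +9 burnt)
  -> target ignites at step 3
Step 4: cell (3,5)='.' (+4 fires, +4 burnt)
Step 5: cell (3,5)='.' (+1 fires, +4 burnt)
Step 6: cell (3,5)='.' (+0 fires, +1 burnt)
  fire out at step 6

3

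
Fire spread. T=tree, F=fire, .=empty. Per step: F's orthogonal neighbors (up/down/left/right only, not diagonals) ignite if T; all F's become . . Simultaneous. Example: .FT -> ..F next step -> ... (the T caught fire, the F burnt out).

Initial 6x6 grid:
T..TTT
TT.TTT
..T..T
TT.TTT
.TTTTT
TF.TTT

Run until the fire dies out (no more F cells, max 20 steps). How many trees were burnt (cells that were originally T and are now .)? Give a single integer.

Step 1: +2 fires, +1 burnt (F count now 2)
Step 2: +2 fires, +2 burnt (F count now 2)
Step 3: +2 fires, +2 burnt (F count now 2)
Step 4: +3 fires, +2 burnt (F count now 3)
Step 5: +3 fires, +3 burnt (F count now 3)
Step 6: +2 fires, +3 burnt (F count now 2)
Step 7: +1 fires, +2 burnt (F count now 1)
Step 8: +1 fires, +1 burnt (F count now 1)
Step 9: +2 fires, +1 burnt (F count now 2)
Step 10: +2 fires, +2 burnt (F count now 2)
Step 11: +1 fires, +2 burnt (F count now 1)
Step 12: +0 fires, +1 burnt (F count now 0)
Fire out after step 12
Initially T: 25, now '.': 32
Total burnt (originally-T cells now '.'): 21

Answer: 21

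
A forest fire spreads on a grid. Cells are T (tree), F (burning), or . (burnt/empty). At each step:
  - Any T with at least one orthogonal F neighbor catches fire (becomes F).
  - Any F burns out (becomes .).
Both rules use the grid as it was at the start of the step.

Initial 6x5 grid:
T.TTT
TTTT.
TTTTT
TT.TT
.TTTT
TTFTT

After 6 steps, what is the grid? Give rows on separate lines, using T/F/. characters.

Step 1: 3 trees catch fire, 1 burn out
  T.TTT
  TTTT.
  TTTTT
  TT.TT
  .TFTT
  TF.FT
Step 2: 4 trees catch fire, 3 burn out
  T.TTT
  TTTT.
  TTTTT
  TT.TT
  .F.FT
  F...F
Step 3: 3 trees catch fire, 4 burn out
  T.TTT
  TTTT.
  TTTTT
  TF.FT
  ....F
  .....
Step 4: 4 trees catch fire, 3 burn out
  T.TTT
  TTTT.
  TFTFT
  F...F
  .....
  .....
Step 5: 5 trees catch fire, 4 burn out
  T.TTT
  TFTF.
  F.F.F
  .....
  .....
  .....
Step 6: 3 trees catch fire, 5 burn out
  T.TFT
  F.F..
  .....
  .....
  .....
  .....

T.TFT
F.F..
.....
.....
.....
.....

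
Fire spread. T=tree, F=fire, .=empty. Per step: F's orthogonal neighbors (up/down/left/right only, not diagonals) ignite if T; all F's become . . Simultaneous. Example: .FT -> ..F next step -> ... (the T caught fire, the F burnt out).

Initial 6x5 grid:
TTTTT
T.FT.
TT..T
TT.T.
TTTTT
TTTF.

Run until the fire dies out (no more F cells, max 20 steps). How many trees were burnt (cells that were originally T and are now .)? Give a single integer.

Step 1: +4 fires, +2 burnt (F count now 4)
Step 2: +6 fires, +4 burnt (F count now 6)
Step 3: +4 fires, +6 burnt (F count now 4)
Step 4: +3 fires, +4 burnt (F count now 3)
Step 5: +3 fires, +3 burnt (F count now 3)
Step 6: +0 fires, +3 burnt (F count now 0)
Fire out after step 6
Initially T: 21, now '.': 29
Total burnt (originally-T cells now '.'): 20

Answer: 20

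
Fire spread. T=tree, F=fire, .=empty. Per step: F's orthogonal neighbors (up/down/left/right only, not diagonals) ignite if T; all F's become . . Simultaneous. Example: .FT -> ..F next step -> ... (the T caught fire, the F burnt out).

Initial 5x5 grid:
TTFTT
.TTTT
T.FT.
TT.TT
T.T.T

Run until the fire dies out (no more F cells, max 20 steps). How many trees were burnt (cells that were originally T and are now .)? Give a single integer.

Answer: 12

Derivation:
Step 1: +4 fires, +2 burnt (F count now 4)
Step 2: +5 fires, +4 burnt (F count now 5)
Step 3: +2 fires, +5 burnt (F count now 2)
Step 4: +1 fires, +2 burnt (F count now 1)
Step 5: +0 fires, +1 burnt (F count now 0)
Fire out after step 5
Initially T: 17, now '.': 20
Total burnt (originally-T cells now '.'): 12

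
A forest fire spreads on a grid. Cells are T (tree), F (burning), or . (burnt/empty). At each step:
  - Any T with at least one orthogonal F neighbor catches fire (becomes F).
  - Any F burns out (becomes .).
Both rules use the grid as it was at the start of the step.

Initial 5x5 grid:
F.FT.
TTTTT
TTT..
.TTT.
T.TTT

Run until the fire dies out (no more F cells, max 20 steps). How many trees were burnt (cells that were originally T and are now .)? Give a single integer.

Step 1: +3 fires, +2 burnt (F count now 3)
Step 2: +4 fires, +3 burnt (F count now 4)
Step 3: +3 fires, +4 burnt (F count now 3)
Step 4: +3 fires, +3 burnt (F count now 3)
Step 5: +1 fires, +3 burnt (F count now 1)
Step 6: +1 fires, +1 burnt (F count now 1)
Step 7: +0 fires, +1 burnt (F count now 0)
Fire out after step 7
Initially T: 16, now '.': 24
Total burnt (originally-T cells now '.'): 15

Answer: 15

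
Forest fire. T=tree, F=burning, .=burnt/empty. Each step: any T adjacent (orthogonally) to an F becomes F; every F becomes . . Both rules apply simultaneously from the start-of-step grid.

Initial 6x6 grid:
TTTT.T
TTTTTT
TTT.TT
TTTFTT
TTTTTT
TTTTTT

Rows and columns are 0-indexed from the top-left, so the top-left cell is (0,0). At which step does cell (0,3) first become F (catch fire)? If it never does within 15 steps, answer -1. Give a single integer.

Step 1: cell (0,3)='T' (+3 fires, +1 burnt)
Step 2: cell (0,3)='T' (+7 fires, +3 burnt)
Step 3: cell (0,3)='T' (+9 fires, +7 burnt)
Step 4: cell (0,3)='T' (+8 fires, +9 burnt)
Step 5: cell (0,3)='F' (+5 fires, +8 burnt)
  -> target ignites at step 5
Step 6: cell (0,3)='.' (+1 fires, +5 burnt)
Step 7: cell (0,3)='.' (+0 fires, +1 burnt)
  fire out at step 7

5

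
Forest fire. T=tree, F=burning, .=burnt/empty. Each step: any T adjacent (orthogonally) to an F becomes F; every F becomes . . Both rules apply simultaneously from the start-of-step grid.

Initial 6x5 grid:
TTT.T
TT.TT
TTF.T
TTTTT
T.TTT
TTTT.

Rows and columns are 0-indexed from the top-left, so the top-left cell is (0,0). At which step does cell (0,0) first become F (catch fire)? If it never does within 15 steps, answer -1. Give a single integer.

Step 1: cell (0,0)='T' (+2 fires, +1 burnt)
Step 2: cell (0,0)='T' (+5 fires, +2 burnt)
Step 3: cell (0,0)='T' (+6 fires, +5 burnt)
Step 4: cell (0,0)='F' (+7 fires, +6 burnt)
  -> target ignites at step 4
Step 5: cell (0,0)='.' (+2 fires, +7 burnt)
Step 6: cell (0,0)='.' (+2 fires, +2 burnt)
Step 7: cell (0,0)='.' (+0 fires, +2 burnt)
  fire out at step 7

4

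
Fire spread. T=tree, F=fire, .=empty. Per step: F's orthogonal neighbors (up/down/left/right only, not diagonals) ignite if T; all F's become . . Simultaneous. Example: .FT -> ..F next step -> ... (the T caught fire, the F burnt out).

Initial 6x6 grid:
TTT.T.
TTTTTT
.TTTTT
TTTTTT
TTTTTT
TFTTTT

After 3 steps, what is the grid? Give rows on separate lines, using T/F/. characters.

Step 1: 3 trees catch fire, 1 burn out
  TTT.T.
  TTTTTT
  .TTTTT
  TTTTTT
  TFTTTT
  F.FTTT
Step 2: 4 trees catch fire, 3 burn out
  TTT.T.
  TTTTTT
  .TTTTT
  TFTTTT
  F.FTTT
  ...FTT
Step 3: 5 trees catch fire, 4 burn out
  TTT.T.
  TTTTTT
  .FTTTT
  F.FTTT
  ...FTT
  ....FT

TTT.T.
TTTTTT
.FTTTT
F.FTTT
...FTT
....FT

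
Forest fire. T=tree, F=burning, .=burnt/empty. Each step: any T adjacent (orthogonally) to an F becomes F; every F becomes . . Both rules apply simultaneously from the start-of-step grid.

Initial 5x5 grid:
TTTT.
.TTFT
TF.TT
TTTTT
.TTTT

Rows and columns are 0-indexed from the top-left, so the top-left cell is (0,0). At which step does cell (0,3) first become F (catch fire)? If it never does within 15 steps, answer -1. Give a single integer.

Step 1: cell (0,3)='F' (+7 fires, +2 burnt)
  -> target ignites at step 1
Step 2: cell (0,3)='.' (+7 fires, +7 burnt)
Step 3: cell (0,3)='.' (+4 fires, +7 burnt)
Step 4: cell (0,3)='.' (+1 fires, +4 burnt)
Step 5: cell (0,3)='.' (+0 fires, +1 burnt)
  fire out at step 5

1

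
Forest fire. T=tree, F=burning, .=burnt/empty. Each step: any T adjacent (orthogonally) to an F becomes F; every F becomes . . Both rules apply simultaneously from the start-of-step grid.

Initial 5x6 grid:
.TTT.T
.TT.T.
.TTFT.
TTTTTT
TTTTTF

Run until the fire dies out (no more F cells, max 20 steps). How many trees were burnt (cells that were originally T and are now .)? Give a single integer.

Step 1: +5 fires, +2 burnt (F count now 5)
Step 2: +6 fires, +5 burnt (F count now 6)
Step 3: +4 fires, +6 burnt (F count now 4)
Step 4: +4 fires, +4 burnt (F count now 4)
Step 5: +1 fires, +4 burnt (F count now 1)
Step 6: +0 fires, +1 burnt (F count now 0)
Fire out after step 6
Initially T: 21, now '.': 29
Total burnt (originally-T cells now '.'): 20

Answer: 20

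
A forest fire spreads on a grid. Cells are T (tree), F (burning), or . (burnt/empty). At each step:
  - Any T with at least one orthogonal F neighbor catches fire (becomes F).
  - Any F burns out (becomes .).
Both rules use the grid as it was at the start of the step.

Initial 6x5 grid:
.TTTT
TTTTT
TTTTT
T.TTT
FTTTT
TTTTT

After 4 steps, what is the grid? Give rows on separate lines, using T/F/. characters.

Step 1: 3 trees catch fire, 1 burn out
  .TTTT
  TTTTT
  TTTTT
  F.TTT
  .FTTT
  FTTTT
Step 2: 3 trees catch fire, 3 burn out
  .TTTT
  TTTTT
  FTTTT
  ..TTT
  ..FTT
  .FTTT
Step 3: 5 trees catch fire, 3 burn out
  .TTTT
  FTTTT
  .FTTT
  ..FTT
  ...FT
  ..FTT
Step 4: 5 trees catch fire, 5 burn out
  .TTTT
  .FTTT
  ..FTT
  ...FT
  ....F
  ...FT

.TTTT
.FTTT
..FTT
...FT
....F
...FT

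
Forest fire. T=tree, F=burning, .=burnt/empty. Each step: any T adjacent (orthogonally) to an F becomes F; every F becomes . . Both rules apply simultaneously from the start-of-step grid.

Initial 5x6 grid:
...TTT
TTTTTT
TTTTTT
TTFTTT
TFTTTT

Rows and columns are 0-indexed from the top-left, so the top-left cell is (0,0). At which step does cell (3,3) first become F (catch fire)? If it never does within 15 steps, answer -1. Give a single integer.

Step 1: cell (3,3)='F' (+5 fires, +2 burnt)
  -> target ignites at step 1
Step 2: cell (3,3)='.' (+6 fires, +5 burnt)
Step 3: cell (3,3)='.' (+6 fires, +6 burnt)
Step 4: cell (3,3)='.' (+5 fires, +6 burnt)
Step 5: cell (3,3)='.' (+2 fires, +5 burnt)
Step 6: cell (3,3)='.' (+1 fires, +2 burnt)
Step 7: cell (3,3)='.' (+0 fires, +1 burnt)
  fire out at step 7

1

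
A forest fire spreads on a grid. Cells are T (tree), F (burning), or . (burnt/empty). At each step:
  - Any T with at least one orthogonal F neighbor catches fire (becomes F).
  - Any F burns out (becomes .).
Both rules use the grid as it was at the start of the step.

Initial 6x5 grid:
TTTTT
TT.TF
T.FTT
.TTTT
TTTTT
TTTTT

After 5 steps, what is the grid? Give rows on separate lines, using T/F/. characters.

Step 1: 5 trees catch fire, 2 burn out
  TTTTF
  TT.F.
  T..FF
  .TFTT
  TTTTT
  TTTTT
Step 2: 5 trees catch fire, 5 burn out
  TTTF.
  TT...
  T....
  .F.FF
  TTFTT
  TTTTT
Step 3: 5 trees catch fire, 5 burn out
  TTF..
  TT...
  T....
  .....
  TF.FF
  TTFTT
Step 4: 5 trees catch fire, 5 burn out
  TF...
  TT...
  T....
  .....
  F....
  TF.FF
Step 5: 3 trees catch fire, 5 burn out
  F....
  TF...
  T....
  .....
  .....
  F....

F....
TF...
T....
.....
.....
F....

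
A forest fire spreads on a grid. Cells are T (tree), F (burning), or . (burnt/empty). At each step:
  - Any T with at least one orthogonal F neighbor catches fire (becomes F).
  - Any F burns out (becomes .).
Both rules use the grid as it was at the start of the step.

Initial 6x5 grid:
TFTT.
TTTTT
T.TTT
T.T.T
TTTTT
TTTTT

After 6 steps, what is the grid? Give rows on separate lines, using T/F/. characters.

Step 1: 3 trees catch fire, 1 burn out
  F.FT.
  TFTTT
  T.TTT
  T.T.T
  TTTTT
  TTTTT
Step 2: 3 trees catch fire, 3 burn out
  ...F.
  F.FTT
  T.TTT
  T.T.T
  TTTTT
  TTTTT
Step 3: 3 trees catch fire, 3 burn out
  .....
  ...FT
  F.FTT
  T.T.T
  TTTTT
  TTTTT
Step 4: 4 trees catch fire, 3 burn out
  .....
  ....F
  ...FT
  F.F.T
  TTTTT
  TTTTT
Step 5: 3 trees catch fire, 4 burn out
  .....
  .....
  ....F
  ....T
  FTFTT
  TTTTT
Step 6: 5 trees catch fire, 3 burn out
  .....
  .....
  .....
  ....F
  .F.FT
  FTFTT

.....
.....
.....
....F
.F.FT
FTFTT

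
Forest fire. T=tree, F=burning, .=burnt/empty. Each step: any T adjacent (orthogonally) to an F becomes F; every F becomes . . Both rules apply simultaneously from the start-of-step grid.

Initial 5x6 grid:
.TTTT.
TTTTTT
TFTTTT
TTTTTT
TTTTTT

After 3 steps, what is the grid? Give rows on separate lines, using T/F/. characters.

Step 1: 4 trees catch fire, 1 burn out
  .TTTT.
  TFTTTT
  F.FTTT
  TFTTTT
  TTTTTT
Step 2: 7 trees catch fire, 4 burn out
  .FTTT.
  F.FTTT
  ...FTT
  F.FTTT
  TFTTTT
Step 3: 6 trees catch fire, 7 burn out
  ..FTT.
  ...FTT
  ....FT
  ...FTT
  F.FTTT

..FTT.
...FTT
....FT
...FTT
F.FTTT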